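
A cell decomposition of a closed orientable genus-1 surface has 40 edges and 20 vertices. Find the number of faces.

20

For a closed orientable surface of genus 1, χ = 2 − 2·1 = 0.
F = 0 − V + E = 0 − 20 + 40 = 20.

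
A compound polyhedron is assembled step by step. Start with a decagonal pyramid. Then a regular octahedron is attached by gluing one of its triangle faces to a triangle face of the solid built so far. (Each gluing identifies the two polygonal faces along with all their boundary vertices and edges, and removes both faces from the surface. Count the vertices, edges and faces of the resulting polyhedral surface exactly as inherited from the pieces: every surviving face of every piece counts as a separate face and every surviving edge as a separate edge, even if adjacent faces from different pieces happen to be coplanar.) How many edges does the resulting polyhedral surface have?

A decagonal pyramid: V=11, E=20, F=11.
Attach a regular octahedron (V=6, E=12, F=8) along a 3-gon: merge 3 vertices and 3 edges, delete both glued faces → V=14, E=29, F=17.
Check: V − E + F = 14 − 29 + 17 = 2.

29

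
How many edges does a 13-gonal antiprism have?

52

An antiprism on an n-gon has two n-gon caps and 2n triangles: V = 2·13 = 26, E = 4·13 = 52, F = 2·13 + 2 = 28.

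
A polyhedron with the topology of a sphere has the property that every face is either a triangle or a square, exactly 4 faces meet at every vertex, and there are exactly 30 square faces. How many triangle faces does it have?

8

Let x be the number of triangles; then F = 30 + x.
Edge–face incidences: 2E = 4·30 + 3·x = 120 + 3x.
Every vertex has degree 4, so 4V = 2E.
Euler: V − E + F = 2 ⇒ (2E)/4 − E + (30 + x) = 2.
Multiply by 8: 2·(2E) − 4·(2E) + 8·(30 + x) = 16, i.e. 240 + 8x − 2·(120 + 3x) = 16.
Collecting terms: 2x = 16, so x = 8.
Then 2E = 120 + 3·8 = 144, so E = 72, V = 2E/4 = 36, F = 30 + 8 = 38.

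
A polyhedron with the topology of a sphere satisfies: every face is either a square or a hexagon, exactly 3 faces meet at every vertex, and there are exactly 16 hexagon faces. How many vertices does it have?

40

Let x be the number of squares; then F = 16 + x.
Edge–face incidences: 2E = 6·16 + 4·x = 96 + 4x.
Every vertex has degree 3, so 3V = 2E.
Euler: V − E + F = 2 ⇒ (2E)/3 − E + (16 + x) = 2.
Multiply by 6: 2·(2E) − 3·(2E) + 6·(16 + x) = 12, i.e. 96 + 6x − (96 + 4x) = 12.
Collecting terms: 2x = 12, so x = 6.
Then 2E = 96 + 4·6 = 120, so E = 60, V = 2E/3 = 40, F = 16 + 6 = 22.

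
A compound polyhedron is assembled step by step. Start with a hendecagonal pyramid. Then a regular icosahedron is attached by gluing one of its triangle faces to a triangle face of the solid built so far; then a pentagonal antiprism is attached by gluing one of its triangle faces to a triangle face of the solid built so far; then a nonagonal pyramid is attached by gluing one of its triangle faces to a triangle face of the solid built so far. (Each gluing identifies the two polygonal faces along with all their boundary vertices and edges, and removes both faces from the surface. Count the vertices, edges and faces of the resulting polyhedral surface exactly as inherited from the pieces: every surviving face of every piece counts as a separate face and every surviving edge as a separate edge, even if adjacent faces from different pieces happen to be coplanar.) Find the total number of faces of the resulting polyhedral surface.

48

A hendecagonal pyramid: V=12, E=22, F=12.
Attach a regular icosahedron (V=12, E=30, F=20) along a 3-gon: merge 3 vertices and 3 edges, delete both glued faces → V=21, E=49, F=30.
Attach a pentagonal antiprism (V=10, E=20, F=12) along a 3-gon: merge 3 vertices and 3 edges, delete both glued faces → V=28, E=66, F=40.
Attach a nonagonal pyramid (V=10, E=18, F=10) along a 3-gon: merge 3 vertices and 3 edges, delete both glued faces → V=35, E=81, F=48.
Check: V − E + F = 35 − 81 + 48 = 2.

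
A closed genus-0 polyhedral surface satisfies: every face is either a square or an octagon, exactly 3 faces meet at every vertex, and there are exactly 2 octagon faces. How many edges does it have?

24

Let x be the number of squares; then F = 2 + x.
Edge–face incidences: 2E = 8·2 + 4·x = 16 + 4x.
Every vertex has degree 3, so 3V = 2E.
Euler: V − E + F = 2 ⇒ (2E)/3 − E + (2 + x) = 2.
Multiply by 6: 2·(2E) − 3·(2E) + 6·(2 + x) = 12, i.e. 12 + 6x − (16 + 4x) = 12.
Collecting terms: 2x − 4 = 12, so 2x = 16, so x = 8.
Then 2E = 16 + 4·8 = 48, so E = 24, V = 2E/3 = 16, F = 2 + 8 = 10.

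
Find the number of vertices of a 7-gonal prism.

A prism on an n-gon has two n-gon bases and n rectangular sides: V = 2·7 = 14, E = 3·7 = 21, F = 7 + 2 = 9.
Check: V − E + F = 14 − 21 + 9 = 2.

14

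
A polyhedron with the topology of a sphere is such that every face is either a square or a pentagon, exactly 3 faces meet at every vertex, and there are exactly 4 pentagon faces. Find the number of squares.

4

Let x be the number of squares; then F = 4 + x.
Edge–face incidences: 2E = 5·4 + 4·x = 20 + 4x.
Every vertex has degree 3, so 3V = 2E.
Euler: V − E + F = 2 ⇒ (2E)/3 − E + (4 + x) = 2.
Multiply by 6: 2·(2E) − 3·(2E) + 6·(4 + x) = 12, i.e. 24 + 6x − (20 + 4x) = 12.
Collecting terms: 2x + 4 = 12, so 2x = 8, so x = 4.
Then 2E = 20 + 4·4 = 36, so E = 18, V = 2E/3 = 12, F = 4 + 4 = 8.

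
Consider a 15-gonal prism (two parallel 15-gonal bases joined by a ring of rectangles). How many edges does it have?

45

A prism on an n-gon has two n-gon bases and n rectangular sides: V = 2·15 = 30, E = 3·15 = 45, F = 15 + 2 = 17.
Check: V − E + F = 30 − 45 + 17 = 2.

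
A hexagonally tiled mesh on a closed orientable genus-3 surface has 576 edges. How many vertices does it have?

χ = 2 − 2·3 = -4, and every face is a hexagon so 6F = 2E.
F = 2E/6 = 192. Then V = -4 + E − F = -4 + 576 − 192 = 380.

380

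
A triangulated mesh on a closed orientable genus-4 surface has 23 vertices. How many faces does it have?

χ = 2 − 2·4 = -6, and every face is a triangle so 3F = 2E.
V − E + F = -6 with E = 3F/2 gives 23 − (3/2 − 1)·F = -6, so F = 58 and E = 87.

58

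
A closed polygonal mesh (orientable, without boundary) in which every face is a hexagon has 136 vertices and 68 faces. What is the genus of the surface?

1

Every face is a hexagon, so 2E = 6·68 = 408, giving E = 204.
χ = V − E + F = 136 − 204 + 68 = 0.
For a closed orientable surface χ = 2 − 2g, so g = (2 − (0))/2 = 1.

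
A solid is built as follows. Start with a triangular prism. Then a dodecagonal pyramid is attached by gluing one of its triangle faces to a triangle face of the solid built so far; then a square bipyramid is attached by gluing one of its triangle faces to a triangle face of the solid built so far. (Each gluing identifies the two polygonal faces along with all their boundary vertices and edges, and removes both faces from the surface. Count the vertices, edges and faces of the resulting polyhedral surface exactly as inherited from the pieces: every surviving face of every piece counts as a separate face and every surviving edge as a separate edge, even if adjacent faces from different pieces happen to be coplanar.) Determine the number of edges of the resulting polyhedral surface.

A triangular prism: V=6, E=9, F=5.
Attach a dodecagonal pyramid (V=13, E=24, F=13) along a 3-gon: merge 3 vertices and 3 edges, delete both glued faces → V=16, E=30, F=16.
Attach a square bipyramid (V=6, E=12, F=8) along a 3-gon: merge 3 vertices and 3 edges, delete both glued faces → V=19, E=39, F=22.
Check: V − E + F = 19 − 39 + 22 = 2.

39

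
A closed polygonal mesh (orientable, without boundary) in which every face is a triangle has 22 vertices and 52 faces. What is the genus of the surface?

Every face is a triangle, so 2E = 3·52 = 156, giving E = 78.
χ = V − E + F = 22 − 78 + 52 = -4.
For a closed orientable surface χ = 2 − 2g, so g = (2 − (-4))/2 = 3.

3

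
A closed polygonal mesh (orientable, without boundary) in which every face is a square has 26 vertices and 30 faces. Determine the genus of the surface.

Every face is a square, so 2E = 4·30 = 120, giving E = 60.
χ = V − E + F = 26 − 60 + 30 = -4.
For a closed orientable surface χ = 2 − 2g, so g = (2 − (-4))/2 = 3.

3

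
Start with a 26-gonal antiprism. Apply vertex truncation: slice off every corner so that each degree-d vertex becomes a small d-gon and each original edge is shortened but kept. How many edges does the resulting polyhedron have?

312

The base solid has V = 52, E = 104, F = 54.
Truncation replaces each original edge-end by a new vertex, so V′ = 2E = 208.
Each original edge survives, and each old vertex of degree d contributes d new edges; summing degrees gives Σd = 2E, so E′ = E + 2E = 3E = 312.
Each original face survives and each original vertex becomes one new face: F′ = F + V = 106.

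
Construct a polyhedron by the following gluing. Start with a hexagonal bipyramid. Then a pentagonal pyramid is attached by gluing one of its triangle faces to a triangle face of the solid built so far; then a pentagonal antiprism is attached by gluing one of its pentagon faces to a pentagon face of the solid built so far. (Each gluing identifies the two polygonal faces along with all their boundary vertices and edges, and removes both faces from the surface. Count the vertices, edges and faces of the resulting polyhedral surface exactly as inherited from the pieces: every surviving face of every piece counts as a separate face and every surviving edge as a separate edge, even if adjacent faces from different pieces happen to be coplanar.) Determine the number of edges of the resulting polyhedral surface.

A hexagonal bipyramid: V=8, E=18, F=12.
Attach a pentagonal pyramid (V=6, E=10, F=6) along a 3-gon: merge 3 vertices and 3 edges, delete both glued faces → V=11, E=25, F=16.
Attach a pentagonal antiprism (V=10, E=20, F=12) along a 5-gon: merge 5 vertices and 5 edges, delete both glued faces → V=16, E=40, F=26.
Check: V − E + F = 16 − 40 + 26 = 2.

40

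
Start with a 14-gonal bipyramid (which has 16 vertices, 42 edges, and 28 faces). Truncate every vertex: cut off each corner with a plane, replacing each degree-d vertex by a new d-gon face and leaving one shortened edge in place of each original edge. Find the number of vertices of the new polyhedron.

Truncation replaces each original edge-end by a new vertex, so V′ = 2E = 84.
Each original edge survives, and each old vertex of degree d contributes d new edges; summing degrees gives Σd = 2E, so E′ = E + 2E = 3E = 126.
Each original face survives and each original vertex becomes one new face: F′ = F + V = 44.

84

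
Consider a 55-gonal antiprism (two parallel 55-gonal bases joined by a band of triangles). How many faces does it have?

An antiprism on an n-gon has two n-gon caps and 2n triangles: V = 2·55 = 110, E = 4·55 = 220, F = 2·55 + 2 = 112.

112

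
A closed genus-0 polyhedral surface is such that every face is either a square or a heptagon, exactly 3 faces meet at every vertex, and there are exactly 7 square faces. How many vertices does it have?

14

Let x be the number of heptagons; then F = 7 + x.
Edge–face incidences: 2E = 4·7 + 7·x = 28 + 7x.
Every vertex has degree 3, so 3V = 2E.
Euler: V − E + F = 2 ⇒ (2E)/3 − E + (7 + x) = 2.
Multiply by 6: 2·(2E) − 3·(2E) + 6·(7 + x) = 12, i.e. 42 + 6x − (28 + 7x) = 12.
Collecting terms: −x + 14 = 12, so −x = −2, so x = 2.
Then 2E = 28 + 7·2 = 42, so E = 21, V = 2E/3 = 14, F = 7 + 2 = 9.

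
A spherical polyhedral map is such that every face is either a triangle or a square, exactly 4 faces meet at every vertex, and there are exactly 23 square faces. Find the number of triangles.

Let x be the number of triangles; then F = 23 + x.
Edge–face incidences: 2E = 4·23 + 3·x = 92 + 3x.
Every vertex has degree 4, so 4V = 2E.
Euler: V − E + F = 2 ⇒ (2E)/4 − E + (23 + x) = 2.
Multiply by 8: 2·(2E) − 4·(2E) + 8·(23 + x) = 16, i.e. 184 + 8x − 2·(92 + 3x) = 16.
Collecting terms: 2x = 16, so x = 8.
Then 2E = 92 + 3·8 = 116, so E = 58, V = 2E/4 = 29, F = 23 + 8 = 31.

8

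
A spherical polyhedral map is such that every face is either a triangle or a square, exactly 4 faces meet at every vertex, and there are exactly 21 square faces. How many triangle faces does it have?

8

Let x be the number of triangles; then F = 21 + x.
Edge–face incidences: 2E = 4·21 + 3·x = 84 + 3x.
Every vertex has degree 4, so 4V = 2E.
Euler: V − E + F = 2 ⇒ (2E)/4 − E + (21 + x) = 2.
Multiply by 8: 2·(2E) − 4·(2E) + 8·(21 + x) = 16, i.e. 168 + 8x − 2·(84 + 3x) = 16.
Collecting terms: 2x = 16, so x = 8.
Then 2E = 84 + 3·8 = 108, so E = 54, V = 2E/4 = 27, F = 21 + 8 = 29.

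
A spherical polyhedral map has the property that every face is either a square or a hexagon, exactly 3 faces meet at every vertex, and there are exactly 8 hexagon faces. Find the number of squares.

6

Let x be the number of squares; then F = 8 + x.
Edge–face incidences: 2E = 6·8 + 4·x = 48 + 4x.
Every vertex has degree 3, so 3V = 2E.
Euler: V − E + F = 2 ⇒ (2E)/3 − E + (8 + x) = 2.
Multiply by 6: 2·(2E) − 3·(2E) + 6·(8 + x) = 12, i.e. 48 + 6x − (48 + 4x) = 12.
Collecting terms: 2x = 12, so x = 6.
Then 2E = 48 + 4·6 = 72, so E = 36, V = 2E/3 = 24, F = 8 + 6 = 14.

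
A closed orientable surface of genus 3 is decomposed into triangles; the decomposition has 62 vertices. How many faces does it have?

χ = 2 − 2·3 = -4, and every face is a triangle so 3F = 2E.
V − E + F = -4 with E = 3F/2 gives 62 − (3/2 − 1)·F = -4, so F = 132 and E = 198.

132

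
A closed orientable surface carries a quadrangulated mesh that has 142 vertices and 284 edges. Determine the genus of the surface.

Every face is a square and each edge borders two faces, so 4F = 2·284, giving F = 142.
χ = V − E + F = 142 − 284 + 142 = 0.
For a closed orientable surface χ = 2 − 2g, so g = (2 − (0))/2 = 1.

1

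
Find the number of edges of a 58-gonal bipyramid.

A bipyramid over an n-gon has 2n triangular faces and n + 2 vertices: V = 58 + 2 = 60, E = 3·58 = 174, F = 2·58 = 116.

174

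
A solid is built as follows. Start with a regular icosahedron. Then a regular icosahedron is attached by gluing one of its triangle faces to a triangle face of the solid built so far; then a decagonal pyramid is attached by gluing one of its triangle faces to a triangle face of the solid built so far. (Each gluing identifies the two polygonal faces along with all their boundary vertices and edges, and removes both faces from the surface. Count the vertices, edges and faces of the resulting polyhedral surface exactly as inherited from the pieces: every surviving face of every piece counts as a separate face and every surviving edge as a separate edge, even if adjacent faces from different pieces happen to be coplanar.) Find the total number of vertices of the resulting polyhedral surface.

29

A regular icosahedron: V=12, E=30, F=20.
Attach a regular icosahedron (V=12, E=30, F=20) along a 3-gon: merge 3 vertices and 3 edges, delete both glued faces → V=21, E=57, F=38.
Attach a decagonal pyramid (V=11, E=20, F=11) along a 3-gon: merge 3 vertices and 3 edges, delete both glued faces → V=29, E=74, F=47.
Check: V − E + F = 29 − 74 + 47 = 2.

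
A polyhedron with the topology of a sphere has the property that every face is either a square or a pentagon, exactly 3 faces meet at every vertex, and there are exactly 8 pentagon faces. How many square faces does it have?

2

Let x be the number of squares; then F = 8 + x.
Edge–face incidences: 2E = 5·8 + 4·x = 40 + 4x.
Every vertex has degree 3, so 3V = 2E.
Euler: V − E + F = 2 ⇒ (2E)/3 − E + (8 + x) = 2.
Multiply by 6: 2·(2E) − 3·(2E) + 6·(8 + x) = 12, i.e. 48 + 6x − (40 + 4x) = 12.
Collecting terms: 2x + 8 = 12, so 2x = 4, so x = 2.
Then 2E = 40 + 4·2 = 48, so E = 24, V = 2E/3 = 16, F = 8 + 2 = 10.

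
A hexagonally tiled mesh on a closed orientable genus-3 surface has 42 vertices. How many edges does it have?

69

χ = 2 − 2·3 = -4, and every face is a hexagon so 6F = 2E.
V − E + F = -4 with E = 6F/2 gives 42 − (6/2 − 1)·F = -4, so F = 23 and E = 69.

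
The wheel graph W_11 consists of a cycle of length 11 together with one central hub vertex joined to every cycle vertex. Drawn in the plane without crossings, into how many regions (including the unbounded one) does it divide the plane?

W_11 has V = 11 + 1 = 12 vertices and E = 2·11 = 22 edges.
By Euler's formula F = 2 − V + E = 2 − 12 + 22 = 12.

12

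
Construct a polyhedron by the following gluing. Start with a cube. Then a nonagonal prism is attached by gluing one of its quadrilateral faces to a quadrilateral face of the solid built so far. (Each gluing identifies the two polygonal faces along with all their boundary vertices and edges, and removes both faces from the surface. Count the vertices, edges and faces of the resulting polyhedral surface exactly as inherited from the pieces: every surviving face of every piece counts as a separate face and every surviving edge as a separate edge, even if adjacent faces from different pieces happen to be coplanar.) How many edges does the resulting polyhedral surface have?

35

A cube: V=8, E=12, F=6.
Attach a nonagonal prism (V=18, E=27, F=11) along a 4-gon: merge 4 vertices and 4 edges, delete both glued faces → V=22, E=35, F=15.
Check: V − E + F = 22 − 35 + 15 = 2.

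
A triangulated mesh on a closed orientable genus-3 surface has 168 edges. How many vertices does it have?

52

χ = 2 − 2·3 = -4, and every face is a triangle so 3F = 2E.
F = 2E/3 = 112. Then V = -4 + E − F = -4 + 168 − 112 = 52.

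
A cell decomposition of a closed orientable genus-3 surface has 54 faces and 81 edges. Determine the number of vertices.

23

For a closed orientable surface of genus 3, χ = 2 − 2·3 = -4.
V = -4 + E − F = -4 + 81 − 54 = 23.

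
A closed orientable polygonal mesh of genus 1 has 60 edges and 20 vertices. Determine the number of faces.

For a closed orientable surface of genus 1, χ = 2 − 2·1 = 0.
F = 0 − V + E = 0 − 20 + 60 = 40.

40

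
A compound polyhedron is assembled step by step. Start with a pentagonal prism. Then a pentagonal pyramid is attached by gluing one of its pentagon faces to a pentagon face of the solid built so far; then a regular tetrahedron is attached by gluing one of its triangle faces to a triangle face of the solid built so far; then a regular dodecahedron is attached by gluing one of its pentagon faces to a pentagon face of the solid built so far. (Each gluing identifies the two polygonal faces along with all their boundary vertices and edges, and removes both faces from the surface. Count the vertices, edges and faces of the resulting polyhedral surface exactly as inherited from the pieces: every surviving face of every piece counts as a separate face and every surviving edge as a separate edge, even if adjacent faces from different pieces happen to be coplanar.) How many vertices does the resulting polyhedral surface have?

27

A pentagonal prism: V=10, E=15, F=7.
Attach a pentagonal pyramid (V=6, E=10, F=6) along a 5-gon: merge 5 vertices and 5 edges, delete both glued faces → V=11, E=20, F=11.
Attach a regular tetrahedron (V=4, E=6, F=4) along a 3-gon: merge 3 vertices and 3 edges, delete both glued faces → V=12, E=23, F=13.
Attach a regular dodecahedron (V=20, E=30, F=12) along a 5-gon: merge 5 vertices and 5 edges, delete both glued faces → V=27, E=48, F=23.
Check: V − E + F = 27 − 48 + 23 = 2.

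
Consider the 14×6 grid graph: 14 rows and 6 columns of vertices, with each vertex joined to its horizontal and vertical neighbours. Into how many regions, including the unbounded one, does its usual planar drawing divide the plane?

The grid has V = 14·6 = 84 vertices and E = 14·5 + 6·13 = 148 edges.
F = 2 − V + E = 2 − 84 + 148 = 66.

66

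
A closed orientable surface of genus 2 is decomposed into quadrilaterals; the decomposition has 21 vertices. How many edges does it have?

46

χ = 2 − 2·2 = -2, and every face is a square so 4F = 2E.
V − E + F = -2 with E = 4F/2 gives 21 − (4/2 − 1)·F = -2, so F = 23 and E = 46.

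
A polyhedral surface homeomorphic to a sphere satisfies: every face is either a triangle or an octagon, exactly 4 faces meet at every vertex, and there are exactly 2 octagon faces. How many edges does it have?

32

Let x be the number of triangles; then F = 2 + x.
Edge–face incidences: 2E = 8·2 + 3·x = 16 + 3x.
Every vertex has degree 4, so 4V = 2E.
Euler: V − E + F = 2 ⇒ (2E)/4 − E + (2 + x) = 2.
Multiply by 8: 2·(2E) − 4·(2E) + 8·(2 + x) = 16, i.e. 16 + 8x − 2·(16 + 3x) = 16.
Collecting terms: 2x − 16 = 16, so 2x = 32, so x = 16.
Then 2E = 16 + 3·16 = 64, so E = 32, V = 2E/4 = 16, F = 2 + 16 = 18.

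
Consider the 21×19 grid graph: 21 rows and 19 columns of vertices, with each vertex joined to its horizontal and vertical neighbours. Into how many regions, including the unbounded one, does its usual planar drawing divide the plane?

The grid has V = 21·19 = 399 vertices and E = 21·18 + 19·20 = 758 edges.
F = 2 − V + E = 2 − 399 + 758 = 361.

361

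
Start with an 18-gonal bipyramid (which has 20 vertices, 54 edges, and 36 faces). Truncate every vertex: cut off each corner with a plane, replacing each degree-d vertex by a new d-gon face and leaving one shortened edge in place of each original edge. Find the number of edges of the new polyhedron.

162

Truncation replaces each original edge-end by a new vertex, so V′ = 2E = 108.
Each original edge survives, and each old vertex of degree d contributes d new edges; summing degrees gives Σd = 2E, so E′ = E + 2E = 3E = 162.
Each original face survives and each original vertex becomes one new face: F′ = F + V = 56.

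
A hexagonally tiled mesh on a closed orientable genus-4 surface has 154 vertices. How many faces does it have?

χ = 2 − 2·4 = -6, and every face is a hexagon so 6F = 2E.
V − E + F = -6 with E = 6F/2 gives 154 − (6/2 − 1)·F = -6, so F = 80 and E = 240.

80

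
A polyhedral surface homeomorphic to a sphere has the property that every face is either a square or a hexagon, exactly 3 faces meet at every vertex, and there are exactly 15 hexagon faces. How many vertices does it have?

Let x be the number of squares; then F = 15 + x.
Edge–face incidences: 2E = 6·15 + 4·x = 90 + 4x.
Every vertex has degree 3, so 3V = 2E.
Euler: V − E + F = 2 ⇒ (2E)/3 − E + (15 + x) = 2.
Multiply by 6: 2·(2E) − 3·(2E) + 6·(15 + x) = 12, i.e. 90 + 6x − (90 + 4x) = 12.
Collecting terms: 2x = 12, so x = 6.
Then 2E = 90 + 4·6 = 114, so E = 57, V = 2E/3 = 38, F = 15 + 6 = 21.

38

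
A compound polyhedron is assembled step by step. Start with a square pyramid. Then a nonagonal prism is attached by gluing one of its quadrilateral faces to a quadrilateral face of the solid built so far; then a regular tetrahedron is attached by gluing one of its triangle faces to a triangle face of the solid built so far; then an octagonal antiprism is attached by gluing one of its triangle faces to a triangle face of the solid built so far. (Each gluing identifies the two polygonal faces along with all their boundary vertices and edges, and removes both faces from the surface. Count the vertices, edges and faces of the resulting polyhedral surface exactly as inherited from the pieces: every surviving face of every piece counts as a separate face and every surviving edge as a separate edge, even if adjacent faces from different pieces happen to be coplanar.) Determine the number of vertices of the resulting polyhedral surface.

33

A square pyramid: V=5, E=8, F=5.
Attach a nonagonal prism (V=18, E=27, F=11) along a 4-gon: merge 4 vertices and 4 edges, delete both glued faces → V=19, E=31, F=14.
Attach a regular tetrahedron (V=4, E=6, F=4) along a 3-gon: merge 3 vertices and 3 edges, delete both glued faces → V=20, E=34, F=16.
Attach an octagonal antiprism (V=16, E=32, F=18) along a 3-gon: merge 3 vertices and 3 edges, delete both glued faces → V=33, E=63, F=32.
Check: V − E + F = 33 − 63 + 32 = 2.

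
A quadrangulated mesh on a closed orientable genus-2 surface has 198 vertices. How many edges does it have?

χ = 2 − 2·2 = -2, and every face is a square so 4F = 2E.
V − E + F = -2 with E = 4F/2 gives 198 − (4/2 − 1)·F = -2, so F = 200 and E = 400.

400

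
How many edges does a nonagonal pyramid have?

18

A pyramid on an n-gon base has one n-gon and n triangles: V = 9 + 1 = 10, E = 2·9 = 18, F = 9 + 1 = 10.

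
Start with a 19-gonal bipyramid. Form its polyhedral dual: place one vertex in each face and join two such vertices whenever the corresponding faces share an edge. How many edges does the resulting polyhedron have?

The base solid has V = 21, E = 57, F = 38.
The dual swaps V and F and preserves E: V′ = F = 38, E′ = E = 57, F′ = V = 21.

57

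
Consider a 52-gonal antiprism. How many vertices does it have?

104

An antiprism on an n-gon has two n-gon caps and 2n triangles: V = 2·52 = 104, E = 4·52 = 208, F = 2·52 + 2 = 106.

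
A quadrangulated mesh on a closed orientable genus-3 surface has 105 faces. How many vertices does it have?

101

χ = 2 − 2·3 = -4, and every face is a square so 4F = 2E.
E = 4·105/2 = 210. Then V = -4 + E − F = -4 + 210 − 105 = 101.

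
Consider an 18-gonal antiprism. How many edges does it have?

An antiprism on an n-gon has two n-gon caps and 2n triangles: V = 2·18 = 36, E = 4·18 = 72, F = 2·18 + 2 = 38.

72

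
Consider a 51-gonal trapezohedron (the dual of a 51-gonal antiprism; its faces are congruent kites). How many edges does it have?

204

The n-trapezohedron (dual of the n-antiprism) has V = 2·51 + 2 = 104, E = 4·51 = 204, F = 2·51 = 102.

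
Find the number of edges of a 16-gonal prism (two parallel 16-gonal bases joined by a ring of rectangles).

48

A prism on an n-gon has two n-gon bases and n rectangular sides: V = 2·16 = 32, E = 3·16 = 48, F = 16 + 2 = 18.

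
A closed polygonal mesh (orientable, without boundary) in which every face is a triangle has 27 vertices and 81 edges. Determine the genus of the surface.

1

Every face is a triangle and each edge borders two faces, so 3F = 2·81, giving F = 54.
χ = V − E + F = 27 − 81 + 54 = 0.
For a closed orientable surface χ = 2 − 2g, so g = (2 − (0))/2 = 1.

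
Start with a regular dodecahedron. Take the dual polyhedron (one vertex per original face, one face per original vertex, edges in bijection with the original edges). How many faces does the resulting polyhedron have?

The base solid has V = 20, E = 30, F = 12.
The dual swaps V and F and preserves E: V′ = F = 12, E′ = E = 30, F′ = V = 20.

20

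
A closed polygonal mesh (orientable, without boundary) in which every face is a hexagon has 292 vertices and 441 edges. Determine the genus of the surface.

2

Every face is a hexagon and each edge borders two faces, so 6F = 2·441, giving F = 147.
χ = V − E + F = 292 − 441 + 147 = -2.
For a closed orientable surface χ = 2 − 2g, so g = (2 − (-2))/2 = 2.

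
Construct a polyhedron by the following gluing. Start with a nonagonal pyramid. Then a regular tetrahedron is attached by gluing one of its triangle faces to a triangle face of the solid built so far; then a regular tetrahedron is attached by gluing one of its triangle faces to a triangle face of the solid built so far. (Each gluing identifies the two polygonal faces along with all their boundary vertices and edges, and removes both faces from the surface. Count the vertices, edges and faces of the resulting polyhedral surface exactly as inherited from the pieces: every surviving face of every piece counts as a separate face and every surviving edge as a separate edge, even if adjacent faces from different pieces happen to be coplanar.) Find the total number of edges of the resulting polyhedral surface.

24

A nonagonal pyramid: V=10, E=18, F=10.
Attach a regular tetrahedron (V=4, E=6, F=4) along a 3-gon: merge 3 vertices and 3 edges, delete both glued faces → V=11, E=21, F=12.
Attach a regular tetrahedron (V=4, E=6, F=4) along a 3-gon: merge 3 vertices and 3 edges, delete both glued faces → V=12, E=24, F=14.
Check: V − E + F = 12 − 24 + 14 = 2.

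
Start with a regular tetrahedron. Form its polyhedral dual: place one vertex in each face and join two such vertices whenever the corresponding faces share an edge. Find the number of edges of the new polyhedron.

The base solid has V = 4, E = 6, F = 4.
The dual swaps V and F and preserves E: V′ = F = 4, E′ = E = 6, F′ = V = 4.

6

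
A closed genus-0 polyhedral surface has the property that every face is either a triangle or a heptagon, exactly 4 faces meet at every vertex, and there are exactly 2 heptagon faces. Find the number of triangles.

14

Let x be the number of triangles; then F = 2 + x.
Edge–face incidences: 2E = 7·2 + 3·x = 14 + 3x.
Every vertex has degree 4, so 4V = 2E.
Euler: V − E + F = 2 ⇒ (2E)/4 − E + (2 + x) = 2.
Multiply by 8: 2·(2E) − 4·(2E) + 8·(2 + x) = 16, i.e. 16 + 8x − 2·(14 + 3x) = 16.
Collecting terms: 2x − 12 = 16, so 2x = 28, so x = 14.
Then 2E = 14 + 3·14 = 56, so E = 28, V = 2E/4 = 14, F = 2 + 14 = 16.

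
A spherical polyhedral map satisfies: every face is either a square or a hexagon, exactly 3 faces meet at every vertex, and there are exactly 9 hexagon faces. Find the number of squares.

6

Let x be the number of squares; then F = 9 + x.
Edge–face incidences: 2E = 6·9 + 4·x = 54 + 4x.
Every vertex has degree 3, so 3V = 2E.
Euler: V − E + F = 2 ⇒ (2E)/3 − E + (9 + x) = 2.
Multiply by 6: 2·(2E) − 3·(2E) + 6·(9 + x) = 12, i.e. 54 + 6x − (54 + 4x) = 12.
Collecting terms: 2x = 12, so x = 6.
Then 2E = 54 + 4·6 = 78, so E = 39, V = 2E/3 = 26, F = 9 + 6 = 15.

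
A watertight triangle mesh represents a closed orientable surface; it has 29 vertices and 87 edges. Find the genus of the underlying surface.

1

Every face is a triangle and each edge borders two faces, so 3F = 2·87, giving F = 58.
χ = V − E + F = 29 − 87 + 58 = 0.
For a closed orientable surface χ = 2 − 2g, so g = (2 − (0))/2 = 1.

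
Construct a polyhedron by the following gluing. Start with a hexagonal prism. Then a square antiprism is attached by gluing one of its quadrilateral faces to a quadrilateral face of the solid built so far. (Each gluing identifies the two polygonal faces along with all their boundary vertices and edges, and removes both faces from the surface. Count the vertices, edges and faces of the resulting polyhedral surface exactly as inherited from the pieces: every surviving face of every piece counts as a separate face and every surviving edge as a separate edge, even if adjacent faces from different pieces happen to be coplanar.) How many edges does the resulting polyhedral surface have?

A hexagonal prism: V=12, E=18, F=8.
Attach a square antiprism (V=8, E=16, F=10) along a 4-gon: merge 4 vertices and 4 edges, delete both glued faces → V=16, E=30, F=16.
Check: V − E + F = 16 − 30 + 16 = 2.

30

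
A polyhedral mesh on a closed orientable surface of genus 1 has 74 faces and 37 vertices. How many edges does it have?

For a closed orientable surface of genus 1, χ = 2 − 2·1 = 0.
E = V + F − (0) = 37 + 74 − (0) = 111.

111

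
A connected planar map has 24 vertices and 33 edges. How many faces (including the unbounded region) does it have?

Euler's formula for a connected plane graph: V − E + F = 2, so F = 2 − 24 + 33 = 11.

11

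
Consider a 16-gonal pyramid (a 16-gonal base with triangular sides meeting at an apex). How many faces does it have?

A pyramid on an n-gon base has one n-gon and n triangles: V = 16 + 1 = 17, E = 2·16 = 32, F = 16 + 1 = 17.

17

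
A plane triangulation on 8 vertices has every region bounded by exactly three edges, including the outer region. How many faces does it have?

12

In a plane triangulation 3F = 2E and V − E + F = 2, so F = 2V − 4 = 2·8 − 4 = 12.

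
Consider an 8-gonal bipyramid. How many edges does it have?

A bipyramid over an n-gon has 2n triangular faces and n + 2 vertices: V = 8 + 2 = 10, E = 3·8 = 24, F = 2·8 = 16.
Check: V − E + F = 10 − 24 + 16 = 2.

24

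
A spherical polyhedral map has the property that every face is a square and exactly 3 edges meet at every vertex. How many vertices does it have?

8

Each face has 4 edges and each edge borders two faces, so 2E = 4F.
Each vertex has degree 3, so 3V = 2E and hence V = 4F/3.
Euler: V − E + F = 2 ⇒ (4F/3) − (4F/2) + F = 2.
Multiply by 6: (8 − 12 + 6)F = 12, i.e. 2F = 12.
So F = 6, E = 4·6/2 = 12, V = 4·6/3 = 8.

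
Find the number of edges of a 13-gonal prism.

A prism on an n-gon has two n-gon bases and n rectangular sides: V = 2·13 = 26, E = 3·13 = 39, F = 13 + 2 = 15.
Check: V − E + F = 26 − 39 + 15 = 2.

39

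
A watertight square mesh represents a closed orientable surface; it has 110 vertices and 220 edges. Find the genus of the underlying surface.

1

Every face is a square and each edge borders two faces, so 4F = 2·220, giving F = 110.
χ = V − E + F = 110 − 220 + 110 = 0.
For a closed orientable surface χ = 2 − 2g, so g = (2 − (0))/2 = 1.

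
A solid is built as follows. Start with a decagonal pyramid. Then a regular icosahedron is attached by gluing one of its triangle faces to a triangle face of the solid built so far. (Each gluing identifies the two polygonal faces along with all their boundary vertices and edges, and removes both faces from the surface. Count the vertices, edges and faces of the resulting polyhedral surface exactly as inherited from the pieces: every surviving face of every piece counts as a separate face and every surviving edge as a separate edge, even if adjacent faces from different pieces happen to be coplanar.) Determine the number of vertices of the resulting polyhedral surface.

20

A decagonal pyramid: V=11, E=20, F=11.
Attach a regular icosahedron (V=12, E=30, F=20) along a 3-gon: merge 3 vertices and 3 edges, delete both glued faces → V=20, E=47, F=29.
Check: V − E + F = 20 − 47 + 29 = 2.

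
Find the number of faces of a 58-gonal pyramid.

59

A pyramid on an n-gon base has one n-gon and n triangles: V = 58 + 1 = 59, E = 2·58 = 116, F = 58 + 1 = 59.
Check: V − E + F = 59 − 116 + 59 = 2.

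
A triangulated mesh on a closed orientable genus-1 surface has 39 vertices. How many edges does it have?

χ = 2 − 2·1 = 0, and every face is a triangle so 3F = 2E.
V − E + F = 0 with E = 3F/2 gives 39 − (3/2 − 1)·F = 0, so F = 78 and E = 117.

117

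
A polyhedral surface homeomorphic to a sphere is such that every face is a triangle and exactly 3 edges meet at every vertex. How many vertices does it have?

4

Each face has 3 edges and each edge borders two faces, so 2E = 3F.
Each vertex has degree 3, so 3V = 2E and hence V = 3F/3.
Euler: V − E + F = 2 ⇒ (3F/3) − (3F/2) + F = 2.
Multiply by 6: (6 − 9 + 6)F = 12, i.e. 3F = 12.
So F = 4, E = 3·4/2 = 6, V = 3·4/3 = 4.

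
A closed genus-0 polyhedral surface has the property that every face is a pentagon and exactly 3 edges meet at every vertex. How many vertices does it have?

20

Each face has 5 edges and each edge borders two faces, so 2E = 5F.
Each vertex has degree 3, so 3V = 2E and hence V = 5F/3.
Euler: V − E + F = 2 ⇒ (5F/3) − (5F/2) + F = 2.
Multiply by 6: (10 − 15 + 6)F = 12, i.e. 1F = 12.
So F = 12, E = 5·12/2 = 30, V = 5·12/3 = 20.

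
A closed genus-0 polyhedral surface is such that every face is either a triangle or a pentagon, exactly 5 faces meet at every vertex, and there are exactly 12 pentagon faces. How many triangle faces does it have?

80

Let x be the number of triangles; then F = 12 + x.
Edge–face incidences: 2E = 5·12 + 3·x = 60 + 3x.
Every vertex has degree 5, so 5V = 2E.
Euler: V − E + F = 2 ⇒ (2E)/5 − E + (12 + x) = 2.
Multiply by 10: 2·(2E) − 5·(2E) + 10·(12 + x) = 20, i.e. 120 + 10x − 3·(60 + 3x) = 20.
Collecting terms: x − 60 = 20, so x = 80.
Then 2E = 60 + 3·80 = 300, so E = 150, V = 2E/5 = 60, F = 12 + 80 = 92.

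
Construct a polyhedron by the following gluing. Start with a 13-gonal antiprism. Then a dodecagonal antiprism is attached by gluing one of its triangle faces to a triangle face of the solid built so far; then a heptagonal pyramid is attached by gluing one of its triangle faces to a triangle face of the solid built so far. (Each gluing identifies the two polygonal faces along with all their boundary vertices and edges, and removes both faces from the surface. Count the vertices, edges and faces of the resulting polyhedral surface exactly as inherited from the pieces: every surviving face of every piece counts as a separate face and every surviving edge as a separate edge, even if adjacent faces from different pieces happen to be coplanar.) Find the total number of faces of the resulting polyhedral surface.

A 13-gonal antiprism: V=26, E=52, F=28.
Attach a dodecagonal antiprism (V=24, E=48, F=26) along a 3-gon: merge 3 vertices and 3 edges, delete both glued faces → V=47, E=97, F=52.
Attach a heptagonal pyramid (V=8, E=14, F=8) along a 3-gon: merge 3 vertices and 3 edges, delete both glued faces → V=52, E=108, F=58.
Check: V − E + F = 52 − 108 + 58 = 2.

58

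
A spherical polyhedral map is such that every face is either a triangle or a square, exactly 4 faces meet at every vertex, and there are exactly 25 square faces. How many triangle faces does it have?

8

Let x be the number of triangles; then F = 25 + x.
Edge–face incidences: 2E = 4·25 + 3·x = 100 + 3x.
Every vertex has degree 4, so 4V = 2E.
Euler: V − E + F = 2 ⇒ (2E)/4 − E + (25 + x) = 2.
Multiply by 8: 2·(2E) − 4·(2E) + 8·(25 + x) = 16, i.e. 200 + 8x − 2·(100 + 3x) = 16.
Collecting terms: 2x = 16, so x = 8.
Then 2E = 100 + 3·8 = 124, so E = 62, V = 2E/4 = 31, F = 25 + 8 = 33.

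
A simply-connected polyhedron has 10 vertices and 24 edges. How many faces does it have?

16

Here V − E + F = 2.
F = 2 − V + E = 2 − 10 + 24 = 16.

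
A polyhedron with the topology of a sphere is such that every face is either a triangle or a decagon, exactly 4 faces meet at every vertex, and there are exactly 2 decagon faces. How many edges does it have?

40

Let x be the number of triangles; then F = 2 + x.
Edge–face incidences: 2E = 10·2 + 3·x = 20 + 3x.
Every vertex has degree 4, so 4V = 2E.
Euler: V − E + F = 2 ⇒ (2E)/4 − E + (2 + x) = 2.
Multiply by 8: 2·(2E) − 4·(2E) + 8·(2 + x) = 16, i.e. 16 + 8x − 2·(20 + 3x) = 16.
Collecting terms: 2x − 24 = 16, so 2x = 40, so x = 20.
Then 2E = 20 + 3·20 = 80, so E = 40, V = 2E/4 = 20, F = 2 + 20 = 22.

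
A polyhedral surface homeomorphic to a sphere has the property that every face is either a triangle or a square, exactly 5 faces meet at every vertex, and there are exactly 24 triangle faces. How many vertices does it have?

16

Let x be the number of squares; then F = 24 + x.
Edge–face incidences: 2E = 3·24 + 4·x = 72 + 4x.
Every vertex has degree 5, so 5V = 2E.
Euler: V − E + F = 2 ⇒ (2E)/5 − E + (24 + x) = 2.
Multiply by 10: 2·(2E) − 5·(2E) + 10·(24 + x) = 20, i.e. 240 + 10x − 3·(72 + 4x) = 20.
Collecting terms: −2x + 24 = 20, so −2x = −4, so x = 2.
Then 2E = 72 + 4·2 = 80, so E = 40, V = 2E/5 = 16, F = 24 + 2 = 26.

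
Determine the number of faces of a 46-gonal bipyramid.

A bipyramid over an n-gon has 2n triangular faces and n + 2 vertices: V = 46 + 2 = 48, E = 3·46 = 138, F = 2·46 = 92.
Check: V − E + F = 48 − 138 + 92 = 2.

92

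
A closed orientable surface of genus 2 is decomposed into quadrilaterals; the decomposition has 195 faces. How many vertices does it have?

χ = 2 − 2·2 = -2, and every face is a square so 4F = 2E.
E = 4·195/2 = 390. Then V = -2 + E − F = -2 + 390 − 195 = 193.

193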